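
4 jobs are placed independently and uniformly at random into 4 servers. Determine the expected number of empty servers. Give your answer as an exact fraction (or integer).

81/64

Let Xⱼ=1 if server j is empty. P(Xⱼ=1) = ((4-1)/4)^4 = 81/256.
By linearity, E[#empty] = 4·81/256 = 81/64.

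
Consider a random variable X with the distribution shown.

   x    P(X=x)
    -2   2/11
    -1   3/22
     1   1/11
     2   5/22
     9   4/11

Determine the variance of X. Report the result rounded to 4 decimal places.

20.3079

E[X] = (2/11)·(-2) + (3/22)·(-1) + (1/11)·1 + (5/22)·2 + (4/11)·9 = 73/22
E[X²] = (2/11)·4 + (3/22)·1 + (1/11)·1 + (5/22)·4 + (4/11)·81 = 689/22
Var(X) = 689/22 − (73/22)² = 9829/484 ≈ 20.3079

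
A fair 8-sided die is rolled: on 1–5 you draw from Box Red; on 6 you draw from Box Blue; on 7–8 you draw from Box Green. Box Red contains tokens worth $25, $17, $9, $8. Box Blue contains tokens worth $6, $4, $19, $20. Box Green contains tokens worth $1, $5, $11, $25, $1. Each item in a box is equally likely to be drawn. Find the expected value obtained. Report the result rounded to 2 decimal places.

E[X | Box Red] = (25 + 17 + 9 + 8)/4 = 59/4
E[X | Box Blue] = (6 + 4 + 19 + 20)/4 = 49/4
E[X | Box Green] = (1 + 5 + 11 + 25 + 1)/5 = 43/5
E[X] = (5/8)·59/4 + (1/8)·49/4 + (1/4)·43/5 = 129/10 ≈ 12.90

$12.90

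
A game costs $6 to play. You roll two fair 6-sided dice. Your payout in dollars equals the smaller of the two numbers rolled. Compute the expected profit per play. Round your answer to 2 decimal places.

Distribution of the smaller of the two numbers rolled: 1 w.p. 11/36, 2 w.p. 1/4, 3 w.p. 7/36, 4 w.p. 5/36, 5 w.p. 1/12, 6 w.p. 1/36
E[payout] = (11/36)·1 + (1/4)·2 + (7/36)·3 + (5/36)·4 + (1/12)·5 + (1/36)·6 = 91/36
Expected profit = 91/36 − 6 = -125/36 ≈ -$3.47

-$3.47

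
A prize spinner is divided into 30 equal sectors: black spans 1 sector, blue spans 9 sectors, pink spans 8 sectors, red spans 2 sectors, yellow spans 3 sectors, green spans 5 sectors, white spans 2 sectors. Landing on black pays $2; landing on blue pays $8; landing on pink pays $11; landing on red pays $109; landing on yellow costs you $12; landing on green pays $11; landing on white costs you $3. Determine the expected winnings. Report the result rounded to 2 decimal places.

E[payout] = (1/30)·2 + (9/30)·8 + (8/30)·11 + (2/30)·109 + (3/30)·(-12) + (5/30)·11 + (2/30)·(-3) = 131/10
≈ $13.10

$13.10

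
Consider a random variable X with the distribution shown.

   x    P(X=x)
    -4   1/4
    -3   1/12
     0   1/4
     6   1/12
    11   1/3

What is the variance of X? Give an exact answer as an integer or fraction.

5699/144

E[X] = (1/4)·(-4) + (1/12)·(-3) + (1/4)·0 + (1/12)·6 + (1/3)·11 = 35/12
E[X²] = (1/4)·16 + (1/12)·9 + (1/4)·0 + (1/12)·36 + (1/3)·121 = 577/12
Var(X) = 577/12 − (35/12)² = 5699/144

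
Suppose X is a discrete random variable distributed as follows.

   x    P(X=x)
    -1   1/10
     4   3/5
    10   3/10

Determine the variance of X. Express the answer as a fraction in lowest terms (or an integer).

E[X] = (1/10)·(-1) + (3/5)·4 + (3/10)·10 = 53/10
E[X²] = (1/10)·1 + (3/5)·16 + (3/10)·100 = 397/10
Var(X) = 397/10 − (53/10)² = 1161/100

1161/100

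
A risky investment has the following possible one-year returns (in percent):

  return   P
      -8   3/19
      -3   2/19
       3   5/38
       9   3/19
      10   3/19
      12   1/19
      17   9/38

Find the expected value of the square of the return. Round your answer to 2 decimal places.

116.84

E[X²] = (3/19)·64 + (2/19)·9 + (5/38)·9 + (3/19)·81 + (3/19)·100 + (1/19)·144 + (9/38)·289
     = 2220/19 ≈ 116.84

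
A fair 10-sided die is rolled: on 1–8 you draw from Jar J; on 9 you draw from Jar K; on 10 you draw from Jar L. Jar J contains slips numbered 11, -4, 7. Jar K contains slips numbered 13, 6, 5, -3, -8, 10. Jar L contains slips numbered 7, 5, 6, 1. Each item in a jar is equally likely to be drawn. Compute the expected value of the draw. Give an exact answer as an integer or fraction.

E[X | Jar J] = (11 − 4 + 7)/3 = 14/3
E[X | Jar K] = (13 + 6 + 5 − 3 − 8 + 10)/6 = 23/6
E[X | Jar L] = (7 + 5 + 6 + 1)/4 = 19/4
E[X] = (4/5)·14/3 + (1/10)·23/6 + (1/10)·19/4 = 551/120

551/120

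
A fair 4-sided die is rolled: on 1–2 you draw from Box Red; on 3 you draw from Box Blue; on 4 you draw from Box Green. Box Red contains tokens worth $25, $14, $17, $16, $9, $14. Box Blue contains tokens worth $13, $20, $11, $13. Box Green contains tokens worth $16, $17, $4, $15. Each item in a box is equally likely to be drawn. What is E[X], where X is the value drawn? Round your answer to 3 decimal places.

E[X | Box Red] = (25 + 14 + 17 + 16 + 9 + 14)/6 = 95/6
E[X | Box Blue] = (13 + 20 + 11 + 13)/4 = 57/4
E[X | Box Green] = (16 + 17 + 4 + 15)/4 = 13
E[X] = (1/2)·95/6 + (1/4)·57/4 + (1/4)·13 = 707/48 ≈ 14.729

$14.729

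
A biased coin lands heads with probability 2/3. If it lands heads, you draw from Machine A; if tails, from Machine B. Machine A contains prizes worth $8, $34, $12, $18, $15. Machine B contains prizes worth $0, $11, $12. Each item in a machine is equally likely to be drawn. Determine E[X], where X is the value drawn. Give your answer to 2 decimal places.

E[X | Machine A] = (8 + 34 + 12 + 18 + 15)/5 = 87/5
E[X | Machine B] = (0 + 11 + 12)/3 = 23/3
E[X] = (2/3)·87/5 + (1/3)·23/3 = 637/45 ≈ 14.16

$14.16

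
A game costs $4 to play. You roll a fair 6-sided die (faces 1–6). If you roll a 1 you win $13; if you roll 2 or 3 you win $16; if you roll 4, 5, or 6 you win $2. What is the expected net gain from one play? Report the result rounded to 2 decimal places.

$4.50

E[payout] = (1/2)·2 + (1/6)·13 + (1/3)·16 = 17/2
Expected profit = 17/2 − 4 = 9/2 ≈ $4.50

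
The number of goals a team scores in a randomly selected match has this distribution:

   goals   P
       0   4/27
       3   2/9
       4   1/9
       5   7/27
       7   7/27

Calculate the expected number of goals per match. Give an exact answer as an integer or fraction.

E[X] = (4/27)·0 + (2/9)·3 + (1/9)·4 + (7/27)·5 + (7/27)·7
     = 38/9

38/9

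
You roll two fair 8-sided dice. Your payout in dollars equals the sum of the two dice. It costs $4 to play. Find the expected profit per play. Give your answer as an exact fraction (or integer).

$5

Distribution of the sum of the two dice: 2 w.p. 1/64, 3 w.p. 1/32, 4 w.p. 3/64, 5 w.p. 1/16, 6 w.p. 5/64, 7 w.p. 3/32, …
E[payout] = (1/64)·2 + (1/32)·3 + (3/64)·4 + (1/16)·5 + (5/64)·6 + (3/32)·7 + (7/64)·8 + (1/8)·9 + (7/64)·10 + (3/32)·11 + (5/64)·12 + (1/16)·13 + (3/64)·14 + (1/32)·15 + (1/64)·16 = 9
Expected profit = 9 − 4 = 5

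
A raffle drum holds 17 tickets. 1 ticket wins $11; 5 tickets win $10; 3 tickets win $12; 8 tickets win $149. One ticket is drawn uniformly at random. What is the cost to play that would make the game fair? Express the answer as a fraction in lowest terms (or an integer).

E[payout] = (1/17)·11 + (5/17)·10 + (3/17)·12 + (8/17)·149 = 1289/17
Fair fee = E[payout] = 1289/17

1289/17 dollars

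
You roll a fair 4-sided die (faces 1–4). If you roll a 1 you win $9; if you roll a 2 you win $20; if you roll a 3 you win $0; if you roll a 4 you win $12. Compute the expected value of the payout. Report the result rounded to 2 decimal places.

E[payout] = (1/4)·0 + (1/4)·9 + (1/4)·12 + (1/4)·20 = 41/4
≈ $10.25

$10.25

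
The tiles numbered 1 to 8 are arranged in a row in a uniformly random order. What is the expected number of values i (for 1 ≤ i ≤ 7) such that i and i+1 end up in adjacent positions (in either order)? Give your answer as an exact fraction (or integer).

7/4

For each i ∈ {1,…,7}, let Xᵢ = 1 if i and i+1 are adjacent. P(Xᵢ=1) = 2·(8−1)!/8! = 2/8.
By linearity, E[ΣXᵢ] = (7)·(2/8) = 7/4.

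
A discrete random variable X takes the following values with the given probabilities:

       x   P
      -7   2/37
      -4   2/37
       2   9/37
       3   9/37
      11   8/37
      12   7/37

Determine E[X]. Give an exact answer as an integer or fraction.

195/37

E[X] = (2/37)·(-7) + (2/37)·(-4) + (9/37)·2 + (9/37)·3 + (8/37)·11 + (7/37)·12
     = 195/37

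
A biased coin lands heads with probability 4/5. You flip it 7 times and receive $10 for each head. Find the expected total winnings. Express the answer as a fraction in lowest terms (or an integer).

$56

E[#heads] = 7·4/5 = 28/5 (linearity over flips).
E[winnings] = 10·28/5 = 56.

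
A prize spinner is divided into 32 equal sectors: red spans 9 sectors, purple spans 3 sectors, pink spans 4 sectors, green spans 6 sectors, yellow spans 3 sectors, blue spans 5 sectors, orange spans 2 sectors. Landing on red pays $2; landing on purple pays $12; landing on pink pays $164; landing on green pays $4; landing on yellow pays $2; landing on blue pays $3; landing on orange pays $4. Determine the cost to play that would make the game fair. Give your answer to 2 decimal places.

E[payout] = (9/32)·2 + (3/32)·12 + (4/32)·164 + (6/32)·4 + (3/32)·2 + (5/32)·3 + (2/32)·4 = 763/32
Fair fee = E[payout] = 763/32 ≈ $23.84

$23.84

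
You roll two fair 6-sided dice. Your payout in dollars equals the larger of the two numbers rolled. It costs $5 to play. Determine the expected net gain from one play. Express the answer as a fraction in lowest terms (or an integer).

Distribution of the larger of the two numbers rolled: 1 w.p. 1/36, 2 w.p. 1/12, 3 w.p. 5/36, 4 w.p. 7/36, 5 w.p. 1/4, 6 w.p. 11/36
E[payout] = (1/36)·1 + (1/12)·2 + (5/36)·3 + (7/36)·4 + (1/4)·5 + (11/36)·6 = 161/36
Expected profit = 161/36 − 5 = -19/36

-19/36 dollars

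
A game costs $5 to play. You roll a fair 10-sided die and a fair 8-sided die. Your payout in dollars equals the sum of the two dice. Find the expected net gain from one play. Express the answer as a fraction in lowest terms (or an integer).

$5

Distribution of the sum of the two dice: 2 w.p. 1/80, 3 w.p. 1/40, 4 w.p. 3/80, 5 w.p. 1/20, 6 w.p. 1/16, 7 w.p. 3/40, …
E[payout] = (1/80)·2 + (1/40)·3 + (3/80)·4 + (1/20)·5 + (1/16)·6 + (3/40)·7 + (7/80)·8 + (1/10)·9 + (1/10)·10 + (1/10)·11 + (7/80)·12 + (3/40)·13 + (1/16)·14 + (1/20)·15 + (3/80)·16 + (1/40)·17 + (1/80)·18 = 10
Expected profit = 10 − 5 = 5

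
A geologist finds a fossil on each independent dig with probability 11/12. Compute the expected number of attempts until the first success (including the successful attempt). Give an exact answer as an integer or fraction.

For a geometric distribution, E[trials] = 1/p = 1/(11/12) = 12/11.

12/11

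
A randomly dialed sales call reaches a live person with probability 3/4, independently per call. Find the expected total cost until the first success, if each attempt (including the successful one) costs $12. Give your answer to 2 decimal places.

E[#attempts] = 1/p = 4/3; E[cost] = 12·4/3 = 16.
≈ 16.00

$16.00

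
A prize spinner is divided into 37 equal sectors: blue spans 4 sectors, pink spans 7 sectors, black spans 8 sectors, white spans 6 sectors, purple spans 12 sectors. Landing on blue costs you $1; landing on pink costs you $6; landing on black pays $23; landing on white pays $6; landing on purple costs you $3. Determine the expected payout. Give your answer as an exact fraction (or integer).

138/37 dollars

E[payout] = (4/37)·(-1) + (7/37)·(-6) + (8/37)·23 + (6/37)·6 + (12/37)·(-3) = 138/37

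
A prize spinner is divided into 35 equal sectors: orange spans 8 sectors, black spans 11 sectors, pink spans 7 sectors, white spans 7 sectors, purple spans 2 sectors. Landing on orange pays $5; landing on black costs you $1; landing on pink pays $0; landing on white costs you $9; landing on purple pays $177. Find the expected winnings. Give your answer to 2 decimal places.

E[payout] = (8/35)·5 + (11/35)·(-1) + (7/35)·0 + (7/35)·(-9) + (2/35)·177 = 64/7
≈ $9.14

$9.14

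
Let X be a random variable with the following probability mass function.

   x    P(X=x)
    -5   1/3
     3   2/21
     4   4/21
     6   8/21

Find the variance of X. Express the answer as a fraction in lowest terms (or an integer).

1460/63

E[X] = (1/3)·(-5) + (2/21)·3 + (4/21)·4 + (8/21)·6 = 5/3
E[X²] = (1/3)·25 + (2/21)·9 + (4/21)·16 + (8/21)·36 = 545/21
Var(X) = 545/21 − (5/3)² = 1460/63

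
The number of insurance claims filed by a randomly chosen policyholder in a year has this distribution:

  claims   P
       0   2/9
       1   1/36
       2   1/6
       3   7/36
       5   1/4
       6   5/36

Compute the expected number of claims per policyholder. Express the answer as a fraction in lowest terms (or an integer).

109/36

E[X] = (2/9)·0 + (1/36)·1 + (1/6)·2 + (7/36)·3 + (1/4)·5 + (5/36)·6
     = 109/36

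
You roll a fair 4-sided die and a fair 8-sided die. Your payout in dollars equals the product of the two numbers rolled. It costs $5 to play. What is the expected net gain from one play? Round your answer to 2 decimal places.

$6.25

Distribution of the product of the two numbers rolled: 1 w.p. 1/32, 2 w.p. 1/16, 3 w.p. 1/16, 4 w.p. 3/32, 5 w.p. 1/32, 6 w.p. 3/32, …
E[payout] = (1/32)·1 + (1/16)·2 + (1/16)·3 + (3/32)·4 + (1/32)·5 + (3/32)·6 + (1/32)·7 + (3/32)·8 + (1/32)·9 + (1/32)·10 + (3/32)·12 + (1/32)·14 + (1/32)·15 + (1/16)·16 + (1/32)·18 + (1/32)·20 + (1/32)·21 + (1/16)·24 + (1/32)·28 + (1/32)·32 = 45/4
Expected profit = 45/4 − 5 = 25/4 ≈ $6.25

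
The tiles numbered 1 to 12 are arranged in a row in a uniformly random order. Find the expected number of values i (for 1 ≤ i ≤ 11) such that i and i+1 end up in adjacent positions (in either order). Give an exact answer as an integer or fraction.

11/6

For each i ∈ {1,…,11}, let Xᵢ = 1 if i and i+1 are adjacent. P(Xᵢ=1) = 2·(12−1)!/12! = 2/12.
By linearity, E[ΣXᵢ] = (11)·(2/12) = 11/6.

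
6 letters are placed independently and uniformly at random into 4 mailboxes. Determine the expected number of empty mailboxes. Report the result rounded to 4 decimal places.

Let Xⱼ=1 if mailbox j is empty. P(Xⱼ=1) = ((4-1)/4)^6 = 729/4096.
By linearity, E[#empty] = 4·729/4096 = 729/1024.
≈ 0.7119

0.7119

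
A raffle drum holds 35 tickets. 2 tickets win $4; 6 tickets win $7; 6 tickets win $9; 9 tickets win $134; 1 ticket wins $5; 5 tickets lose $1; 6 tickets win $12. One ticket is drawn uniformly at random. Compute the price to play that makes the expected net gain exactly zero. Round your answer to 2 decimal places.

$39.49

E[payout] = (2/35)·4 + (6/35)·7 + (6/35)·9 + (9/35)·134 + (1/35)·5 + (5/35)·(-1) + (6/35)·12 = 1382/35
Fair fee = E[payout] = 1382/35 ≈ $39.49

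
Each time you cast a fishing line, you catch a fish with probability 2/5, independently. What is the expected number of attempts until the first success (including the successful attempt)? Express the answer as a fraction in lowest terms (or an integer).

5/2

For a geometric distribution, E[trials] = 1/p = 1/(2/5) = 5/2.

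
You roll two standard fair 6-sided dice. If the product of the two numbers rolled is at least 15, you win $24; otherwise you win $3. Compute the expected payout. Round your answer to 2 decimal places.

$10.58

E[payout] = (23/36)·3 + (13/36)·24 = 127/12
≈ $10.58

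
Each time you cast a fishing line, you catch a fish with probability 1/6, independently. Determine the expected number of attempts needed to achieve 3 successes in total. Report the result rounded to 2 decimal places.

By linearity (sum of 3 independent geometric waits), E[trials] = 3/p = 3/(1/6) = 18.
≈ 18.00

18.00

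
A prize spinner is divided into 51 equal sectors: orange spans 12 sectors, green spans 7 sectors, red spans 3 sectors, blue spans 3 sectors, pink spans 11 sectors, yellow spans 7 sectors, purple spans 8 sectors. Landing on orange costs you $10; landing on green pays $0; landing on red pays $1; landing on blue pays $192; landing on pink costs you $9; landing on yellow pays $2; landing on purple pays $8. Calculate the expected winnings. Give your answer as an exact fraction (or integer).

E[payout] = (12/51)·(-10) + (7/51)·0 + (3/51)·1 + (3/51)·192 + (11/51)·(-9) + (7/51)·2 + (8/51)·8 = 146/17

146/17 dollars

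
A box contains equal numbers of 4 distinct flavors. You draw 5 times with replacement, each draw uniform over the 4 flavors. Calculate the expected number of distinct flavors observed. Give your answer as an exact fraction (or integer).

Let Xⱼ=1 if type j appears at least once. P(Xⱼ=1) = 1 − ((4−1)/4)^5 = 781/1024.
E[#distinct] = 4·781/1024 = 781/256.

781/256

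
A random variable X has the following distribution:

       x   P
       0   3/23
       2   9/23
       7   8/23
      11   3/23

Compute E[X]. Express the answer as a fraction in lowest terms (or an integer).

107/23

E[X] = (3/23)·0 + (9/23)·2 + (8/23)·7 + (3/23)·11
     = 107/23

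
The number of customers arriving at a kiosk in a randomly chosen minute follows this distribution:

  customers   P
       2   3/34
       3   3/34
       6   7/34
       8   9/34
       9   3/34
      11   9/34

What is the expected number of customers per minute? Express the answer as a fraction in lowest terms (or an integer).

15/2

E[X] = (3/34)·2 + (3/34)·3 + (7/34)·6 + (9/34)·8 + (3/34)·9 + (9/34)·11
     = 15/2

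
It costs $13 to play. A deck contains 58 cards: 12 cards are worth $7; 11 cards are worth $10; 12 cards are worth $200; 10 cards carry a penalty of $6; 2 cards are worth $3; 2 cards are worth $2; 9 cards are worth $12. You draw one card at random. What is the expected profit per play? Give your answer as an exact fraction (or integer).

949/29 dollars

E[payout] = (12/58)·7 + (11/58)·10 + (12/58)·200 + (10/58)·(-6) + (2/58)·3 + (2/58)·2 + (9/58)·12 = 1326/29
Expected profit = 1326/29 − 13 = 949/29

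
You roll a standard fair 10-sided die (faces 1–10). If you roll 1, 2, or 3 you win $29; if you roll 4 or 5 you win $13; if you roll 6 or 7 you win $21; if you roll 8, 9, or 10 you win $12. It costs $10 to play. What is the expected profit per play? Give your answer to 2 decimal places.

$9.10

E[payout] = (3/10)·12 + (1/5)·13 + (1/5)·21 + (3/10)·29 = 191/10
Expected profit = 191/10 − 10 = 91/10 ≈ $9.10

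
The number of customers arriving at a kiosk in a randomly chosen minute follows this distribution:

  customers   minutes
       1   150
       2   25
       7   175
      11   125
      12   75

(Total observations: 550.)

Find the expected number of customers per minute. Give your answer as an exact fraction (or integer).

74/11

Total = 550, so P(customers=1) = 150/550, etc.
E[X] = (3/11)·1 + (1/22)·2 + (7/22)·7 + (5/22)·11 + (3/22)·12
     = 74/11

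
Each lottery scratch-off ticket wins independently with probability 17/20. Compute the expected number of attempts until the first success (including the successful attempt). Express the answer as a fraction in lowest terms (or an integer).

For a geometric distribution, E[trials] = 1/p = 1/(17/20) = 20/17.

20/17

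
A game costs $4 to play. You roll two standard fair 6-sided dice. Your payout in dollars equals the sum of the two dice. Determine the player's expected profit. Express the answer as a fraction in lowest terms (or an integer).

$3

Distribution of the sum of the two dice: 2 w.p. 1/36, 3 w.p. 1/18, 4 w.p. 1/12, 5 w.p. 1/9, 6 w.p. 5/36, 7 w.p. 1/6, …
E[payout] = (1/36)·2 + (1/18)·3 + (1/12)·4 + (1/9)·5 + (5/36)·6 + (1/6)·7 + (5/36)·8 + (1/9)·9 + (1/12)·10 + (1/18)·11 + (1/36)·12 = 7
Expected profit = 7 − 4 = 3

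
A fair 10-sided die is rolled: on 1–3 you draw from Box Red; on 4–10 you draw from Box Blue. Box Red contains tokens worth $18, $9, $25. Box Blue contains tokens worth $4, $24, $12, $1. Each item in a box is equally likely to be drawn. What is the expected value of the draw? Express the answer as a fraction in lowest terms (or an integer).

E[X | Box Red] = (18 + 9 + 25)/3 = 52/3
E[X | Box Blue] = (4 + 24 + 12 + 1)/4 = 41/4
E[X] = (3/10)·52/3 + (7/10)·41/4 = 99/8

99/8 dollars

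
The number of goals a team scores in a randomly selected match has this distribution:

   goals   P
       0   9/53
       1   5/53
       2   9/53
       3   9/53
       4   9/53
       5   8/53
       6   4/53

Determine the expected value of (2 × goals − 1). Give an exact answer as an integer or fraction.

247/53

E[2x-1] = (9/53)·(-1) + (5/53)·1 + (9/53)·3 + (9/53)·5 + (9/53)·7 + (8/53)·9 + (4/53)·11
     = 247/53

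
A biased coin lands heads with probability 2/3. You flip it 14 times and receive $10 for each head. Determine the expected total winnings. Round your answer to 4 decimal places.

$93.3333

E[#heads] = 14·2/3 = 28/3 (linearity over flips).
E[winnings] = 10·28/3 = 280/3.
≈ 93.3333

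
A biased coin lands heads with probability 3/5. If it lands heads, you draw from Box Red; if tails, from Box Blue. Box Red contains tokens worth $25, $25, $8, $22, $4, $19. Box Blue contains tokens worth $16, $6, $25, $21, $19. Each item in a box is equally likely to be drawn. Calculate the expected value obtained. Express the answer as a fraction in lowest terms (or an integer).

E[X | Box Red] = (25 + 25 + 8 + 22 + 4 + 19)/6 = 103/6
E[X | Box Blue] = (16 + 6 + 25 + 21 + 19)/5 = 87/5
E[X] = (3/5)·103/6 + (2/5)·87/5 = 863/50

863/50 dollars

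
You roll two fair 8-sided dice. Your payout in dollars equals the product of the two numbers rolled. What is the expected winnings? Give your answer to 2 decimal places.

$20.25

Distribution of the product of the two numbers rolled: 1 w.p. 1/64, 2 w.p. 1/32, 3 w.p. 1/32, 4 w.p. 3/64, 5 w.p. 1/32, 6 w.p. 1/16, …
E[payout] = (1/64)·1 + (1/32)·2 + (1/32)·3 + (3/64)·4 + (1/32)·5 + (1/16)·6 + (1/32)·7 + (1/16)·8 + (1/64)·9 + (1/32)·10 + (1/16)·12 + (1/32)·14 + (1/32)·15 + (3/64)·16 + (1/32)·18 + (1/32)·20 + (1/32)·21 + (1/16)·24 + (1/64)·25 + (1/32)·28 + (1/32)·30 + (1/32)·32 + (1/32)·35 + (1/64)·36 + (1/32)·40 + (1/32)·42 + (1/32)·48 + (1/64)·49 + (1/32)·56 + (1/64)·64 = 81/4
≈ $20.25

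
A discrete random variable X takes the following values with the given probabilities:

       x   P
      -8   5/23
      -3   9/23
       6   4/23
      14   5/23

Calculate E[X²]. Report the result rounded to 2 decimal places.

E[X²] = (5/23)·64 + (9/23)·9 + (4/23)·36 + (5/23)·196
     = 1525/23 ≈ 66.30

66.30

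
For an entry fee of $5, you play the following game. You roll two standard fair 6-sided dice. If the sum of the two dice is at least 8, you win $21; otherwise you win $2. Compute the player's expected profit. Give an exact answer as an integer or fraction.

59/12 dollars

E[payout] = (7/12)·2 + (5/12)·21 = 119/12
Expected profit = 119/12 − 5 = 59/12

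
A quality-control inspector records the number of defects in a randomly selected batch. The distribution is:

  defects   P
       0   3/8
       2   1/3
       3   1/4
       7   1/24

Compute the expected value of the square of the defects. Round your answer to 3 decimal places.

5.625

E[X²] = (3/8)·0 + (1/3)·4 + (1/4)·9 + (1/24)·49
     = 45/8 ≈ 5.625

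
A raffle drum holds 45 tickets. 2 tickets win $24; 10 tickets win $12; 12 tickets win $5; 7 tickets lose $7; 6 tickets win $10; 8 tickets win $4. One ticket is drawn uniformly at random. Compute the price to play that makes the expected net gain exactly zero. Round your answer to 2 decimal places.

E[payout] = (2/45)·24 + (10/45)·12 + (12/45)·5 + (7/45)·(-7) + (6/45)·10 + (8/45)·4 = 271/45
Fair fee = E[payout] = 271/45 ≈ $6.02

$6.02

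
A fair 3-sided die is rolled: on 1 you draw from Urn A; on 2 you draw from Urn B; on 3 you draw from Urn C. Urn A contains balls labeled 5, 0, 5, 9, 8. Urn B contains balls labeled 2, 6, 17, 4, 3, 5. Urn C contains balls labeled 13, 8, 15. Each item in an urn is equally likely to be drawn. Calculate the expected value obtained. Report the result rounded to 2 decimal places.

E[X | Urn A] = (5 + 0 + 5 + 9 + 8)/5 = 27/5
E[X | Urn B] = (2 + 6 + 17 + 4 + 3 + 5)/6 = 37/6
E[X | Urn C] = (13 + 8 + 15)/3 = 12
E[X] = (1/3)·27/5 + (1/3)·37/6 + (1/3)·12 = 707/90 ≈ 7.86

7.86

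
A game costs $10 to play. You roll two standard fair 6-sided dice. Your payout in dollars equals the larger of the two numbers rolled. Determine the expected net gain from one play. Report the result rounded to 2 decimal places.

-$5.53

Distribution of the larger of the two numbers rolled: 1 w.p. 1/36, 2 w.p. 1/12, 3 w.p. 5/36, 4 w.p. 7/36, 5 w.p. 1/4, 6 w.p. 11/36
E[payout] = (1/36)·1 + (1/12)·2 + (5/36)·3 + (7/36)·4 + (1/4)·5 + (11/36)·6 = 161/36
Expected profit = 161/36 − 10 = -199/36 ≈ -$5.53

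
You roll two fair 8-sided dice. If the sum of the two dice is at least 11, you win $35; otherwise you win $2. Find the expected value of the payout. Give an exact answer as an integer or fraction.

E[payout] = (43/64)·2 + (21/64)·35 = 821/64

821/64 dollars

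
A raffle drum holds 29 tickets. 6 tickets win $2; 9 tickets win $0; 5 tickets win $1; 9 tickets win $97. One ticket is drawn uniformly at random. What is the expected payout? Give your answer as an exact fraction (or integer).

890/29 dollars

E[payout] = (6/29)·2 + (9/29)·0 + (5/29)·1 + (9/29)·97 = 890/29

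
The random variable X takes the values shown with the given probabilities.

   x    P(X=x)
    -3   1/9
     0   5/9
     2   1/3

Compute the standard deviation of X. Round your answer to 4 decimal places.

E[X] = 1/3, E[X²] = 7/3
Var(X) = E[X²] − (E[X])² = 7/3 − 1/9 = 20/9
SD(X) = √(20/9) ≈ 1.4907

1.4907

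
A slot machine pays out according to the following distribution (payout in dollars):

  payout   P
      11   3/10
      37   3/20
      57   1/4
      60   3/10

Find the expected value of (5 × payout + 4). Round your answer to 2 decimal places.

209.50

E[5x+4] = (3/10)·59 + (3/20)·189 + (1/4)·289 + (3/10)·304
     = 419/2 ≈ 209.50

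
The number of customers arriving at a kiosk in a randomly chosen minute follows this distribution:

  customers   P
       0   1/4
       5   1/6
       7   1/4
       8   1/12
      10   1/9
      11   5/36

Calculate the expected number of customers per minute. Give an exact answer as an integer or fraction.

E[X] = (1/4)·0 + (1/6)·5 + (1/4)·7 + (1/12)·8 + (1/9)·10 + (5/36)·11
     = 53/9

53/9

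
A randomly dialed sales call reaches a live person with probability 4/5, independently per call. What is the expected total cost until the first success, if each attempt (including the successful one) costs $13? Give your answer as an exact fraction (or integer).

E[#attempts] = 1/p = 5/4; E[cost] = 13·5/4 = 65/4.

65/4 dollars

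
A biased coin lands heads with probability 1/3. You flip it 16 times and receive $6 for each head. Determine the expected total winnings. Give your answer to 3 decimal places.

$32.000

E[#heads] = 16·1/3 = 16/3 (linearity over flips).
E[winnings] = 6·16/3 = 32.
≈ 32.000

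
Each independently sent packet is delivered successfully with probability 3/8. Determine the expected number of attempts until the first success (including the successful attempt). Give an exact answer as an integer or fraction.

For a geometric distribution, E[trials] = 1/p = 1/(3/8) = 8/3.

8/3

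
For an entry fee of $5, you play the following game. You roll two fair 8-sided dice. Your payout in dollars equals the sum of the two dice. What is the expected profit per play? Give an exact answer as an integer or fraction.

Distribution of the sum of the two dice: 2 w.p. 1/64, 3 w.p. 1/32, 4 w.p. 3/64, 5 w.p. 1/16, 6 w.p. 5/64, 7 w.p. 3/32, …
E[payout] = (1/64)·2 + (1/32)·3 + (3/64)·4 + (1/16)·5 + (5/64)·6 + (3/32)·7 + (7/64)·8 + (1/8)·9 + (7/64)·10 + (3/32)·11 + (5/64)·12 + (1/16)·13 + (3/64)·14 + (1/32)·15 + (1/64)·16 = 9
Expected profit = 9 − 5 = 4

$4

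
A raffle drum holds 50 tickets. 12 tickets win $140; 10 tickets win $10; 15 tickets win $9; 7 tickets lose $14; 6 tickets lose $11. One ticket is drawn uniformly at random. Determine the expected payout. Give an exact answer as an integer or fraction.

1751/50 dollars

E[payout] = (12/50)·140 + (10/50)·10 + (15/50)·9 + (7/50)·(-14) + (6/50)·(-11) = 1751/50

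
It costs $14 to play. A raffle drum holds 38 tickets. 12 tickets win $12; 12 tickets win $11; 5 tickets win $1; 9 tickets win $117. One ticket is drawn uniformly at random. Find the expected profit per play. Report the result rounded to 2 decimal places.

$21.11

E[payout] = (12/38)·12 + (12/38)·11 + (5/38)·1 + (9/38)·117 = 667/19
Expected profit = 667/19 − 14 = 401/19 ≈ $21.11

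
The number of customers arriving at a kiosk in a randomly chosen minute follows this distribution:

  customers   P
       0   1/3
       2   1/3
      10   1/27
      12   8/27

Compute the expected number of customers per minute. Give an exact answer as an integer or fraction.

124/27

E[X] = (1/3)·0 + (1/3)·2 + (1/27)·10 + (8/27)·12
     = 124/27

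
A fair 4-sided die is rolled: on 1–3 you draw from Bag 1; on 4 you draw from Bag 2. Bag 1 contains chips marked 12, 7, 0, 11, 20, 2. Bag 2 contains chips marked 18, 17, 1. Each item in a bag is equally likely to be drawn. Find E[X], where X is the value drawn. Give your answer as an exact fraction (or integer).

19/2

E[X | Bag 1] = (12 + 7 + 0 + 11 + 20 + 2)/6 = 26/3
E[X | Bag 2] = (18 + 17 + 1)/3 = 12
E[X] = (3/4)·26/3 + (1/4)·12 = 19/2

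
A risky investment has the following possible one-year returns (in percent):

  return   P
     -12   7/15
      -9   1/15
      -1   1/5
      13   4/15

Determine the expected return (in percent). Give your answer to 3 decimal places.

E[X] = (7/15)·(-12) + (1/15)·(-9) + (1/5)·(-1) + (4/15)·13
     = -44/15 ≈ -2.933

-2.933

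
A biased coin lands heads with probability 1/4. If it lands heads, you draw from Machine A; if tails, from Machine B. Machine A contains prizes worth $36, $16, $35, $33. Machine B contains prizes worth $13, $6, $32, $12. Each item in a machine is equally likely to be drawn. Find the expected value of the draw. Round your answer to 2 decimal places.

E[X | Machine A] = (36 + 16 + 35 + 33)/4 = 30
E[X | Machine B] = (13 + 6 + 32 + 12)/4 = 63/4
E[X] = (1/4)·30 + (3/4)·63/4 = 309/16 ≈ 19.31

$19.31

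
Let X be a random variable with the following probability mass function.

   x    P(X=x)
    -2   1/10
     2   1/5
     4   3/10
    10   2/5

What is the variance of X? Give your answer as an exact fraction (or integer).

E[X] = (1/10)·(-2) + (1/5)·2 + (3/10)·4 + (2/5)·10 = 27/5
E[X²] = (1/10)·4 + (1/5)·4 + (3/10)·16 + (2/5)·100 = 46
Var(X) = 46 − (27/5)² = 421/25

421/25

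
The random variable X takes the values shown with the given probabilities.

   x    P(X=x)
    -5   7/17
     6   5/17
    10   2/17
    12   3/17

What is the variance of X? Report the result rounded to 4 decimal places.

E[X] = (7/17)·(-5) + (5/17)·6 + (2/17)·10 + (3/17)·12 = 3
E[X²] = (7/17)·25 + (5/17)·36 + (2/17)·100 + (3/17)·144 = 987/17
Var(X) = 987/17 − (3)² = 834/17 ≈ 49.0588

49.0588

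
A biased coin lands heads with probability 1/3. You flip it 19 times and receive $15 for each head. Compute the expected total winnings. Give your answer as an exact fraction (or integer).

E[#heads] = 19·1/3 = 19/3 (linearity over flips).
E[winnings] = 15·19/3 = 95.

$95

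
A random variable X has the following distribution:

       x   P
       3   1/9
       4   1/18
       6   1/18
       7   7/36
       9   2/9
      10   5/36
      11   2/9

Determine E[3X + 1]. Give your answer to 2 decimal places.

E[3x+1] = (1/9)·10 + (1/18)·13 + (1/18)·19 + (7/36)·22 + (2/9)·28 + (5/36)·31 + (2/9)·34
     = 101/4 ≈ 25.25

25.25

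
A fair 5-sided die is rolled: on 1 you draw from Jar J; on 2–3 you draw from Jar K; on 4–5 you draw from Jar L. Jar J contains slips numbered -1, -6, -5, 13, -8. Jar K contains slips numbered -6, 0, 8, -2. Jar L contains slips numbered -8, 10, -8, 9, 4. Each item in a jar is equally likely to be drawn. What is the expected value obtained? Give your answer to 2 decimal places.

0.28

E[X | Jar J] = (-1 − 6 − 5 + 13 − 8)/5 = -7/5
E[X | Jar K] = (-6 + 0 + 8 − 2)/4 = 0
E[X | Jar L] = (-8 + 10 − 8 + 9 + 4)/5 = 7/5
E[X] = (1/5)·(-7/5) + (2/5)·0 + (2/5)·7/5 = 7/25 ≈ 0.28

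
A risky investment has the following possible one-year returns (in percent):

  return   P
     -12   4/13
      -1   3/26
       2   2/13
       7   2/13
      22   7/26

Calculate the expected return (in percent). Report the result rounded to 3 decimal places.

3.500

E[X] = (4/13)·(-12) + (3/26)·(-1) + (2/13)·2 + (2/13)·7 + (7/26)·22
     = 7/2 ≈ 3.500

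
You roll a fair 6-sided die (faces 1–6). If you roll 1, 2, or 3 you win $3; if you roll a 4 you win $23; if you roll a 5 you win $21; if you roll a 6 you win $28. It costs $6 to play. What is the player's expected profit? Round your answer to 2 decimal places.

$7.50

E[payout] = (1/2)·3 + (1/6)·21 + (1/6)·23 + (1/6)·28 = 27/2
Expected profit = 27/2 − 6 = 15/2 ≈ $7.50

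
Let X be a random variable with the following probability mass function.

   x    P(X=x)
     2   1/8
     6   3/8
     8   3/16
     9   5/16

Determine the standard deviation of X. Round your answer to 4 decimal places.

2.2141

E[X] = 109/16, E[X²] = 821/16
Var(X) = E[X²] − (E[X])² = 821/16 − 11881/256 = 1255/256
SD(X) = √(1255/256) ≈ 2.2141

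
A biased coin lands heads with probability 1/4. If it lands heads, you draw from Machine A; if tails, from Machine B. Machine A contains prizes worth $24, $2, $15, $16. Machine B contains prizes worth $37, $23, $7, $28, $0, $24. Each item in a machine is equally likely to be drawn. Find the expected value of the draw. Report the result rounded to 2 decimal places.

$18.44

E[X | Machine A] = (24 + 2 + 15 + 16)/4 = 57/4
E[X | Machine B] = (37 + 23 + 7 + 28 + 0 + 24)/6 = 119/6
E[X] = (1/4)·57/4 + (3/4)·119/6 = 295/16 ≈ 18.44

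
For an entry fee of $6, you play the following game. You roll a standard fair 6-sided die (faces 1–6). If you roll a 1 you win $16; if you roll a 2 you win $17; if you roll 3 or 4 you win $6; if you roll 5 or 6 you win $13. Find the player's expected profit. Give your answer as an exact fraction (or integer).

35/6 dollars

E[payout] = (1/3)·6 + (1/3)·13 + (1/6)·16 + (1/6)·17 = 71/6
Expected profit = 71/6 − 6 = 35/6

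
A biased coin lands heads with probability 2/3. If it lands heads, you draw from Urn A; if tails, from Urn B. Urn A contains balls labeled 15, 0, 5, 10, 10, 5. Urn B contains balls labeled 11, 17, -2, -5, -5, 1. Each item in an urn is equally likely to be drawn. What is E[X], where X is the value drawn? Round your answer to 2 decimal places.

5.94

E[X | Urn A] = (15 + 0 + 5 + 10 + 10 + 5)/6 = 15/2
E[X | Urn B] = (11 + 17 − 2 − 5 − 5 + 1)/6 = 17/6
E[X] = (2/3)·15/2 + (1/3)·17/6 = 107/18 ≈ 5.94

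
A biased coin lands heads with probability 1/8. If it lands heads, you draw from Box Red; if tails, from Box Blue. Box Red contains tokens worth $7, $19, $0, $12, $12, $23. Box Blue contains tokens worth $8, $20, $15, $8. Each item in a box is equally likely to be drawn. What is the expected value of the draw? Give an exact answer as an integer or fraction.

E[X | Box Red] = (7 + 19 + 0 + 12 + 12 + 23)/6 = 73/6
E[X | Box Blue] = (8 + 20 + 15 + 8)/4 = 51/4
E[X] = (1/8)·73/6 + (7/8)·51/4 = 1217/96

1217/96 dollars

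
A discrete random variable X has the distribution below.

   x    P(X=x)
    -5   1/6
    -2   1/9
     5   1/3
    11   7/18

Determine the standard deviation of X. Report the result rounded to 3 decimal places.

6.008

E[X] = 44/9, E[X²] = 60
Var(X) = E[X²] − (E[X])² = 60 − 1936/81 = 2924/81
SD(X) = √(2924/81) ≈ 6.008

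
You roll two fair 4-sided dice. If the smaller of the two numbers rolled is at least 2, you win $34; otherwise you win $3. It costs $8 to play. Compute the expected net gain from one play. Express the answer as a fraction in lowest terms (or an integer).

199/16 dollars

E[payout] = (7/16)·3 + (9/16)·34 = 327/16
Expected profit = 327/16 − 8 = 199/16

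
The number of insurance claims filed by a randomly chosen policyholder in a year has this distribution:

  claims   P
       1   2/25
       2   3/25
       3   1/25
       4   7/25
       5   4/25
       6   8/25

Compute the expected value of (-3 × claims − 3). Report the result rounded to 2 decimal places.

-15.84

E[-3x-3] = (2/25)·(-6) + (3/25)·(-9) + (1/25)·(-12) + (7/25)·(-15) + (4/25)·(-18) + (8/25)·(-21)
     = -396/25 ≈ -15.84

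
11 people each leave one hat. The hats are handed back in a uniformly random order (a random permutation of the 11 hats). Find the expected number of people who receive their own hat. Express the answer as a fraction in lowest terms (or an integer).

1

Let Xᵢ = 1 if person i gets their own hat. For each i, P(Xᵢ=1) = 1/11.
By linearity of expectation, E[X₁+…+X_11] = 11·(1/11) = 1.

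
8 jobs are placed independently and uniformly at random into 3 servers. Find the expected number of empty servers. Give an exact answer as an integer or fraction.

256/2187

Let Xⱼ=1 if server j is empty. P(Xⱼ=1) = ((3-1)/3)^8 = 256/6561.
By linearity, E[#empty] = 3·256/6561 = 256/2187.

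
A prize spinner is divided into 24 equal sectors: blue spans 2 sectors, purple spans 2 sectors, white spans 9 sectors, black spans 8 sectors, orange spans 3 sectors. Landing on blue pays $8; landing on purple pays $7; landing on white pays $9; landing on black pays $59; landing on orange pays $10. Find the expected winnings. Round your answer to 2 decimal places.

$25.54

E[payout] = (2/24)·8 + (2/24)·7 + (9/24)·9 + (8/24)·59 + (3/24)·10 = 613/24
≈ $25.54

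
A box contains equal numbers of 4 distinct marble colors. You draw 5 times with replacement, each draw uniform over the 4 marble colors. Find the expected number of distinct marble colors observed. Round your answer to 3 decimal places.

3.051

Let Xⱼ=1 if type j appears at least once. P(Xⱼ=1) = 1 − ((4−1)/4)^5 = 781/1024.
E[#distinct] = 4·781/1024 = 781/256.
≈ 3.051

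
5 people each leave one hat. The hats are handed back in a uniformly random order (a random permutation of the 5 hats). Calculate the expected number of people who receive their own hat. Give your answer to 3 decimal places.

Let Xᵢ = 1 if person i gets their own hat. For each i, P(Xᵢ=1) = 1/5.
By linearity of expectation, E[X₁+…+X_5] = 5·(1/5) = 1.
≈ 1.000

1.000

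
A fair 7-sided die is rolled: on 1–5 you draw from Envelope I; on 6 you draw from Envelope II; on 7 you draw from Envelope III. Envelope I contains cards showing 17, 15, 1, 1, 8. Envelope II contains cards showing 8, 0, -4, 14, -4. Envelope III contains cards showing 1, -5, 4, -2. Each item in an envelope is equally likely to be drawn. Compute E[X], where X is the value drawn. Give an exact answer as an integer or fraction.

E[X | Envelope I] = (17 + 15 + 1 + 1 + 8)/5 = 42/5
E[X | Envelope II] = (8 + 0 − 4 + 14 − 4)/5 = 14/5
E[X | Envelope III] = (1 − 5 + 4 − 2)/4 = -1/2
E[X] = (5/7)·42/5 + (1/7)·14/5 + (1/7)·(-1/2) = 443/70

443/70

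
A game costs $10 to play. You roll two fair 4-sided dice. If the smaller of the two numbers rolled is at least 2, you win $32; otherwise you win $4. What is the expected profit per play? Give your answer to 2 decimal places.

E[payout] = (7/16)·4 + (9/16)·32 = 79/4
Expected profit = 79/4 − 10 = 39/4 ≈ $9.75

$9.75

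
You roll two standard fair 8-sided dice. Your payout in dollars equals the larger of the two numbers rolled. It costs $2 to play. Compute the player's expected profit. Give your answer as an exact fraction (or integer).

Distribution of the larger of the two numbers rolled: 1 w.p. 1/64, 2 w.p. 3/64, 3 w.p. 5/64, 4 w.p. 7/64, 5 w.p. 9/64, 6 w.p. 11/64, …
E[payout] = (1/64)·1 + (3/64)·2 + (5/64)·3 + (7/64)·4 + (9/64)·5 + (11/64)·6 + (13/64)·7 + (15/64)·8 = 93/16
Expected profit = 93/16 − 2 = 61/16

61/16 dollars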